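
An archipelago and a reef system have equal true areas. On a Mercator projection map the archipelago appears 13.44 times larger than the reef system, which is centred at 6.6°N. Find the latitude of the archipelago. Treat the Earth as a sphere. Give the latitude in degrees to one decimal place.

74.3°

On Mercator, (apparent₁)/(apparent₂) = sec²φ₁ / sec²φ₂ when true areas are equal.
cos²φ₂ / cos²φ₁ = 13.44  ⇒  cos φ₁ = cos 6.6° / √13.44 = 0.9934/3.666 = 0.2710.
φ₁ = arccos(0.2710) ≈ 74.3°.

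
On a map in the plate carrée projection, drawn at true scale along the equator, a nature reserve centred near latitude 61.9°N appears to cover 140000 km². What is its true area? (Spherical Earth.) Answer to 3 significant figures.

65900 km²

For the equirectangular projection with φ₀ = 0 (plate carrée), h = 1 along meridians and k = sec φ along parallels.
Areal scale = h·k = 1 × sec φ; at 61.9°, h = 1.000, k = 2.123, so h·k = 2.123.
True area = apparent / (areal scale) = 140000 / 2.123 ≈ 65900 km².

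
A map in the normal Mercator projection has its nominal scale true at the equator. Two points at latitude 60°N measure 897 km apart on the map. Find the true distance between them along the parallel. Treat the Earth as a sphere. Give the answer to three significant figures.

449 km

The Mercator projection is conformal; its linear scale factor is the same in every direction and equals sec φ = 1/cos φ.
Along the parallel at 60°, map distances are exaggerated by k = sec 60° = 2.000.
True distance = 897 / 2.000 = 897 × cos 60° ≈ 449 km.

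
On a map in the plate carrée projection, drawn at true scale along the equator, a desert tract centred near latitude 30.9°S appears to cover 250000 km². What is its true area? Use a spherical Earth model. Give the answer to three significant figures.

For the equirectangular projection with φ₀ = 0 (plate carrée), h = 1 along meridians and k = sec φ along parallels.
Areal scale = h·k = 1 × sec φ; at 30.9°, h = 1.000, k = 1.165, so h·k = 1.165.
True area = apparent / (areal scale) = 250000 / 1.165 ≈ 215000 km².

215000 km²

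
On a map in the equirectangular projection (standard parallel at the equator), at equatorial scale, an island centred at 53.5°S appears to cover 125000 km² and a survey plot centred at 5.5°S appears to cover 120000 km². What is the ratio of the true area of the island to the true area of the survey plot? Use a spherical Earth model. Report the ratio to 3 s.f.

Plate carrée has h = 1 and k = sec φ, giving areal scale sec φ; true area = (apparent area) · cos φ.
True area of island: 125000 × cos(53.5°) = 125000 × 0.5948 = 74350 km².
True area of survey plot: 120000 × cos(5.5°) = 120000 × 0.9954 = 119400 km².
Ratio = 74350 / 119400 ≈ 0.622.

0.622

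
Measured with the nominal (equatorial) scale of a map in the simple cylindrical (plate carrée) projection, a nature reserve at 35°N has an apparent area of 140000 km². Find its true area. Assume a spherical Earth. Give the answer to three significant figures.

115000 km²

In the plate carrée (x = Rλ, y = Rφ), meridians are true-scale (h = 1) and parallels are stretched by k = sec φ.
Areal scale = h·k = 1 × sec φ; at 35°, h = 1.000, k = 1.221, so h·k = 1.221.
True area = apparent / (areal scale) = 140000 / 1.221 ≈ 115000 km².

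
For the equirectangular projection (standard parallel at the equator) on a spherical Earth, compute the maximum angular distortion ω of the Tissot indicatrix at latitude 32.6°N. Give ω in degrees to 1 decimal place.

9.8°

In the plate carrée (x = Rλ, y = Rφ), meridians are true-scale (h = 1) and parallels are stretched by k = sec φ.
At 32.6°: h = 1.000, k = 1.187; principal scales a = 1.187, b = 1.000.
sin(ω/2) = (a − b)/(a + b) = 0.1870/2.187 = 0.08551, so ω = 2 arcsin(0.08551) ≈ 9.8°.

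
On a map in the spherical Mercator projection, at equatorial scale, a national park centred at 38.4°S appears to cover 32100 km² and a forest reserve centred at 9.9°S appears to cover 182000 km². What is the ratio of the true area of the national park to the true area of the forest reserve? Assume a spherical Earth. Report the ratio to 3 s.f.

0.112

Since Mercator area scale is 1/cos²φ, the true area equals the apparent area multiplied by cos²φ.
True area of national park: 32100 × cos²(38.4°) = 32100 × 0.6142 = 19720 km².
True area of forest reserve: 182000 × cos²(9.9°) = 182000 × 0.9704 = 176600 km².
Ratio = 19720 / 176600 ≈ 0.112.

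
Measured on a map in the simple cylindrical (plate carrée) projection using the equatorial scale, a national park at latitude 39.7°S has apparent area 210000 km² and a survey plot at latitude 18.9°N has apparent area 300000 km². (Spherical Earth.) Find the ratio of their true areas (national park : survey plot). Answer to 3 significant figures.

On the plate carrée, areal scale = h·k = 1 × sec φ, so true area = apparent × cos φ.
True area of national park: 210000 × cos(39.7°) = 210000 × 0.7694 = 161600 km².
True area of survey plot: 300000 × cos(18.9°) = 300000 × 0.9461 = 283800 km².
Ratio = 161600 / 283800 ≈ 0.569.

0.569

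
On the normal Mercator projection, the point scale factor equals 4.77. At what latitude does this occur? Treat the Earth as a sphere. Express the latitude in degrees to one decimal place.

Mercator scale is k = sec φ = 1/cos φ.
1/cos φ = 4.77  ⇒  cos φ = 0.2096  ⇒  φ = arccos(0.2096) ≈ 77.9°.

77.9°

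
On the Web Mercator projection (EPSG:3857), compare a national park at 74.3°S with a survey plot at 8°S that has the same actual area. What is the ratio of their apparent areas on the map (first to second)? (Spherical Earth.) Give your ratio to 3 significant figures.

Mercator areal scale is sec²φ.
At 74.3°: sec²(74.3°) = 1/0.2706² = 13.66.
At 8°: sec²(8°) = 1/0.9903² = 1.020.
Ratio = 13.66/1.020 = cos²(8°)/cos²(74.3°) ≈ 13.4.

13.4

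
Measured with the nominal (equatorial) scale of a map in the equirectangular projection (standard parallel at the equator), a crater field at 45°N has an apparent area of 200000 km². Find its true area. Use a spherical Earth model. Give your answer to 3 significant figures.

Plate carrée maps x = Rλ, y = Rφ. The meridian scale is h = 1 and the parallel scale is k = 1/cos φ = sec φ.
Areal scale = h·k = 1 × sec φ; at 45°, h = 1.000, k = 1.414, so h·k = 1.414.
True area = apparent / (areal scale) = 200000 / 1.414 ≈ 141000 km².

141000 km²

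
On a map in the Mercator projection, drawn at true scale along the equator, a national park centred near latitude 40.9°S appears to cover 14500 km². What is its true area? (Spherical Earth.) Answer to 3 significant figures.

The Mercator projection is conformal; its linear scale factor is the same in every direction and equals sec φ = 1/cos φ.
Areal scale = k² = sec²φ = 1/cos²(40.9°) = 1/0.7559² = 1.750.
True area = apparent / (areal scale) = 14500 / 1.750 ≈ 8280 km².

8280 km²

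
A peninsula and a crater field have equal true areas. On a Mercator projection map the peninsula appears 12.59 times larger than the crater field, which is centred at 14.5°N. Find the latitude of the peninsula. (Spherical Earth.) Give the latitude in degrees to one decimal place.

Mercator areal scale is sec²φ, so apparent-area ratio = sec²φ₁ / sec²φ₂ = cos²φ₂ / cos²φ₁.
cos²φ₂ / cos²φ₁ = 12.59  ⇒  cos φ₁ = cos 14.5° / √12.59 = 0.9681/3.548 = 0.2729.
φ₁ = arccos(0.2729) ≈ 74.2°.

74.2°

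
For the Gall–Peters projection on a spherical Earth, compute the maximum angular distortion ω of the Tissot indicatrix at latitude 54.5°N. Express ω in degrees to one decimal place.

Gall–Peters is a cylindrical equal-area projection with standard parallels at ±45°. A cylindrical equal-area projection with standard parallel φ₀ has meridian scale h = cos φ / cos φ₀ and parallel scale k = cos φ₀ / cos φ (so areas are preserved, h·k = 1).
At 54.5°: h = 0.8212, k = 1.218; principal scales a = 1.218, b = 0.8212.
sin(ω/2) = (a − b)/(a + b) = 0.3964/2.039 = 0.1944, so ω = 2 arcsin(0.1944) ≈ 22.4°.

22.4°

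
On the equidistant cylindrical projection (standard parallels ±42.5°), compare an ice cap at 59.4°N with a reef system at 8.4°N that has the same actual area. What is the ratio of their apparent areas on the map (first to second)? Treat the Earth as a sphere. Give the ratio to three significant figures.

The equidistant cylindrical projection with φ₀ = 42.5° has h = 1 (meridians true) and k = cos φ₀ / cos φ along parallels.
Areal scale at 59.4°: h·k = 1.000 × 1.448 = 1.448.
Areal scale at 8.4°: h·k = 1.000 × 0.7453 = 0.7453.
Ratio = 1.448/0.7453 ≈ 1.94.

1.94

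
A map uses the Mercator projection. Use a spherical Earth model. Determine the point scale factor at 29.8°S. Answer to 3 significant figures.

1.15

The Mercator projection is conformal; its linear scale factor is the same in every direction and equals sec φ = 1/cos φ.
k = 1/cos 29.8° = 1/0.8678 = 1.152.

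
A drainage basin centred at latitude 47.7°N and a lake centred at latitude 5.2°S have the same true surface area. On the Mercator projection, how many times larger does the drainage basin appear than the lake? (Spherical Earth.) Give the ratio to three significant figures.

Mercator areal scale is sec²φ.
At 47.7°: sec²(47.7°) = 1/0.6730² = 2.208.
At 5.2°: sec²(5.2°) = 1/0.9959² = 1.008.
Ratio = 2.208/1.008 = cos²(5.2°)/cos²(47.7°) ≈ 2.19.

2.19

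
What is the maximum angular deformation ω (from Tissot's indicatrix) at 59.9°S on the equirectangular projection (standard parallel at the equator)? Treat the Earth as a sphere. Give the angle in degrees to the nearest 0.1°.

Plate carrée maps x = Rλ, y = Rφ. The meridian scale is h = 1 and the parallel scale is k = 1/cos φ = sec φ.
At 59.9°: h = 1.000, k = 1.994; principal scales a = 1.994, b = 1.000.
sin(ω/2) = (a − b)/(a + b) = 0.9940/2.994 = 0.3320, so ω = 2 arcsin(0.3320) ≈ 38.8°.

38.8°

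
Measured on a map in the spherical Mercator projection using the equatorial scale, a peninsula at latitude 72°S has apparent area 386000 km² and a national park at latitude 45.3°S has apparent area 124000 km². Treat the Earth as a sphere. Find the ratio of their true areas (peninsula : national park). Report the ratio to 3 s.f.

Mercator's areal exaggeration is sec²φ; hence true area = (apparent area) · cos²φ.
True area of peninsula: 386000 × cos²(72°) = 386000 × 0.09549 = 36860 km².
True area of national park: 124000 × cos²(45.3°) = 124000 × 0.4948 = 61350 km².
Ratio = 36860 / 61350 ≈ 0.601.

0.601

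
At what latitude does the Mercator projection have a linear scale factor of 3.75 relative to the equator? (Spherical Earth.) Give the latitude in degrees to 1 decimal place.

74.5°

Mercator scale is k = sec φ = 1/cos φ.
1/cos φ = 3.75  ⇒  cos φ = 0.2667  ⇒  φ = arccos(0.2667) ≈ 74.5°.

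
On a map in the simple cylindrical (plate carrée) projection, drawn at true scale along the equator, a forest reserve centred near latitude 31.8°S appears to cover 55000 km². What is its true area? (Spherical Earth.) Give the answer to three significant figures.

46700 km²

In the plate carrée (x = Rλ, y = Rφ), meridians are true-scale (h = 1) and parallels are stretched by k = sec φ.
Areal scale = h·k = 1 × sec φ; at 31.8°, h = 1.000, k = 1.177, so h·k = 1.177.
True area = apparent / (areal scale) = 55000 / 1.177 ≈ 46700 km².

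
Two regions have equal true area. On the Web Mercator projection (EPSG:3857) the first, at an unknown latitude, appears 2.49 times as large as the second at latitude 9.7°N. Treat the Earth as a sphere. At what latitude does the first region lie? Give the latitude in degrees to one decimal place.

On Mercator, (apparent₁)/(apparent₂) = sec²φ₁ / sec²φ₂ when true areas are equal.
cos²φ₂ / cos²φ₁ = 2.49  ⇒  cos φ₁ = cos 9.7° / √2.49 = 0.9857/1.578 = 0.6247.
φ₁ = arccos(0.6247) ≈ 51.3°.

51.3°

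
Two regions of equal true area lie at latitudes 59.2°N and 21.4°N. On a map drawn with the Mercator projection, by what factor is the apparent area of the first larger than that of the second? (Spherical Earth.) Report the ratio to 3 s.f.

Mercator is conformal with k = sec φ, so areal scale = k² = sec²φ.
At 59.2°: sec²(59.2°) = 1/0.5120² = 3.814.
At 21.4°: sec²(21.4°) = 1/0.9311² = 1.154.
Ratio = 3.814/1.154 = cos²(21.4°)/cos²(59.2°) ≈ 3.31.

3.31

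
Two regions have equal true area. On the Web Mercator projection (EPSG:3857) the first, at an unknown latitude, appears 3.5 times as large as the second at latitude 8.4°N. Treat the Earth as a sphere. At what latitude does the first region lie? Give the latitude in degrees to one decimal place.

58.1°

Mercator areal scale is sec²φ, so apparent-area ratio = sec²φ₁ / sec²φ₂ = cos²φ₂ / cos²φ₁.
cos²φ₂ / cos²φ₁ = 3.5  ⇒  cos φ₁ = cos 8.4° / √3.5 = 0.9893/1.871 = 0.5288.
φ₁ = arccos(0.5288) ≈ 58.1°.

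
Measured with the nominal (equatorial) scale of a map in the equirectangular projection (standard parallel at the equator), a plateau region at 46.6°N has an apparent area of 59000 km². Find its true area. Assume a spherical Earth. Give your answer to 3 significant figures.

40500 km²

Plate carrée maps x = Rλ, y = Rφ. The meridian scale is h = 1 and the parallel scale is k = 1/cos φ = sec φ.
Areal scale = h·k = 1 × sec φ; at 46.6°, h = 1.000, k = 1.455, so h·k = 1.455.
True area = apparent / (areal scale) = 59000 / 1.455 ≈ 40500 km².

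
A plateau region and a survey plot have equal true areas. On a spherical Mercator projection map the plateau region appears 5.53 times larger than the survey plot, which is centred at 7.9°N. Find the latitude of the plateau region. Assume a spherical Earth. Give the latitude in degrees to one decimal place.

65.1°

For equal true areas on Mercator, apparent areas scale as sec²φ, so the ratio is cos²φ₂ / cos²φ₁.
cos²φ₂ / cos²φ₁ = 5.53  ⇒  cos φ₁ = cos 7.9° / √5.53 = 0.9905/2.352 = 0.4212.
φ₁ = arccos(0.4212) ≈ 65.1°.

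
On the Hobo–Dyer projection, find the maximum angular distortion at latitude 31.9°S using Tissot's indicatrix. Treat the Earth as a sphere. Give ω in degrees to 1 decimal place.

7.8°

Hobo–Dyer is a cylindrical equal-area projection with standard parallels at ±37.5°. Cylindrical equal-area (φ₀ = 37.5°): h = cos φ / cos 37.5° along meridians, k = cos 37.5° / cos φ along parallels; h·k = 1.
At 31.9°: h = 1.070, k = 0.9345; principal scales a = 1.070, b = 0.9345.
sin(ω/2) = (a − b)/(a + b) = 0.1356/2.005 = 0.06765, so ω = 2 arcsin(0.06765) ≈ 7.8°.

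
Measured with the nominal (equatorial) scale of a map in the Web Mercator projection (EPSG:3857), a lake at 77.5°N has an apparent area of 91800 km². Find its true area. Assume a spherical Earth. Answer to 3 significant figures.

Mercator is conformal, so the point scale is isotropic: h = k = sec φ = 1/cos φ.
Areal scale = k² = sec²φ = 1/cos²(77.5°) = 1/0.2164² = 21.35.
True area = apparent / (areal scale) = 91800 / 21.35 ≈ 4300 km².

4300 km²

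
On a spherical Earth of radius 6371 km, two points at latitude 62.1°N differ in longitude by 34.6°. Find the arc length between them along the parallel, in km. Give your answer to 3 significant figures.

1800 km

Arc length along a parallel = R cos φ · Δλ (with Δλ in radians).
= 6371 × cos 62.1° × (34.6° × π/180) = 6371 × 0.4679 × 0.6039 ≈ 1800 km.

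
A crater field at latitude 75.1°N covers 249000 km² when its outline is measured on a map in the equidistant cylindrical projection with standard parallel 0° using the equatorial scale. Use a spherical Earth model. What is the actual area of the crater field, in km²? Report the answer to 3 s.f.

64000 km²

In the plate carrée (x = Rλ, y = Rφ), meridians are true-scale (h = 1) and parallels are stretched by k = sec φ.
Areal scale = h·k = 1 × sec φ; at 75.1°, h = 1.000, k = 3.889, so h·k = 3.889.
True area = apparent / (areal scale) = 249000 / 3.889 ≈ 64000 km².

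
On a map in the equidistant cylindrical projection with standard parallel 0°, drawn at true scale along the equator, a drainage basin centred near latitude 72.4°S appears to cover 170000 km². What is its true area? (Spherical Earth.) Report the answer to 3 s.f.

51400 km²

In the plate carrée (x = Rλ, y = Rφ), meridians are true-scale (h = 1) and parallels are stretched by k = sec φ.
Areal scale = h·k = 1 × sec φ; at 72.4°, h = 1.000, k = 3.307, so h·k = 3.307.
True area = apparent / (areal scale) = 170000 / 3.307 ≈ 51400 km².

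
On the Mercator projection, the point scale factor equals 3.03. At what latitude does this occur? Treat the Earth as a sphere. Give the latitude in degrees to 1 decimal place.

Mercator scale is k = sec φ = 1/cos φ.
1/cos φ = 3.03  ⇒  cos φ = 0.3300  ⇒  φ = arccos(0.3300) ≈ 70.7°.

70.7°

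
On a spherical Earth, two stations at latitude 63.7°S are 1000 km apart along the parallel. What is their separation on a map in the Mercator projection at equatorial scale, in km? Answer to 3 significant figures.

The Mercator projection is conformal; its linear scale factor is the same in every direction and equals sec φ = 1/cos φ.
Along the parallel, k = sec 63.7° = 1/0.4431 = 2.257.
Map distance = 1000 × 2.257 ≈ 2260 km.

2260 km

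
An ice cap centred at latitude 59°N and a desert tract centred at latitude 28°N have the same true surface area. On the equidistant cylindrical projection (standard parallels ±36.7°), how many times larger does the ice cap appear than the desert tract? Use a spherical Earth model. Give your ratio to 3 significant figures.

The equidistant cylindrical projection with φ₀ = 36.7° has h = 1 (meridians true) and k = cos φ₀ / cos φ along parallels.
Areal scale at 59°: h·k = 1.000 × 1.557 = 1.557.
Areal scale at 28°: h·k = 1.000 × 0.9081 = 0.9081.
Ratio = 1.557/0.9081 ≈ 1.71.

1.71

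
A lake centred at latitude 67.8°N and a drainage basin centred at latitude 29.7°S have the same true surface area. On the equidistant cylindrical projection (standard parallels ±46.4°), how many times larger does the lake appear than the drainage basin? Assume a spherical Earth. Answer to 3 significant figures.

2.30

In the equirectangular projection with standard parallel φ₀ = 46.4° (x = Rλ cos φ₀, y = Rφ), meridians are true-scale (h = 1) and the parallel scale is k = cos φ₀ / cos φ.
Areal scale at 67.8°: h·k = 1.000 × 1.825 = 1.825.
Areal scale at 29.7°: h·k = 1.000 × 0.7939 = 0.7939.
Ratio = 1.825/0.7939 ≈ 2.30.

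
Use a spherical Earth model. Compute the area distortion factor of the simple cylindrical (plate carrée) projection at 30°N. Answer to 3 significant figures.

For the equirectangular projection with φ₀ = 0 (plate carrée), h = 1 along meridians and k = sec φ along parallels.
Areal scale = h·k = 1 × sec φ; at 30°, h = 1.000, k = 1.155, so h·k = 1.155.

1.15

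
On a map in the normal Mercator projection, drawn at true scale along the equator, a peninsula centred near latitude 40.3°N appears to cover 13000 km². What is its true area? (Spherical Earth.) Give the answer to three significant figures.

7560 km²

Mercator is conformal, so the point scale is isotropic: h = k = sec φ = 1/cos φ.
Areal scale = k² = sec²φ = 1/cos²(40.3°) = 1/0.7627² = 1.719.
True area = apparent / (areal scale) = 13000 / 1.719 ≈ 7560 km².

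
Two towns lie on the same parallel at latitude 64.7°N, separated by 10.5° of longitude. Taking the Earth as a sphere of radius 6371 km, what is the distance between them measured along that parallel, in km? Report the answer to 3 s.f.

Arc length along a parallel = R cos φ · Δλ (with Δλ in radians).
= 6371 × cos 64.7° × (10.5° × π/180) = 6371 × 0.4274 × 0.1833 ≈ 499 km.

499 km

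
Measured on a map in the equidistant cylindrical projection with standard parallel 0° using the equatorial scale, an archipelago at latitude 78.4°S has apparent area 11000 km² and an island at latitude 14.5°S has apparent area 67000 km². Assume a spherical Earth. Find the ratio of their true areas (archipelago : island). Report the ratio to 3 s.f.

On the plate carrée, areal scale = h·k = 1 × sec φ, so true area = apparent × cos φ.
True area of archipelago: 11000 × cos(78.4°) = 11000 × 0.2011 = 2212 km².
True area of island: 67000 × cos(14.5°) = 67000 × 0.9681 = 64870 km².
Ratio = 2212 / 64870 ≈ 0.0341.

0.0341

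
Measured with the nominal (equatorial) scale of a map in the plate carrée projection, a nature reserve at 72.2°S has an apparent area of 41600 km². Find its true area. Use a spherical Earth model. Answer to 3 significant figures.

In the plate carrée (x = Rλ, y = Rφ), meridians are true-scale (h = 1) and parallels are stretched by k = sec φ.
Areal scale = h·k = 1 × sec φ; at 72.2°, h = 1.000, k = 3.271, so h·k = 3.271.
True area = apparent / (areal scale) = 41600 / 3.271 ≈ 12700 km².

12700 km²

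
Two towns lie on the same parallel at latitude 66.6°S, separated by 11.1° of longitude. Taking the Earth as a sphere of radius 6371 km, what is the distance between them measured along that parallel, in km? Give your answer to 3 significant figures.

490 km

Arc length along a parallel = R cos φ · Δλ (with Δλ in radians).
= 6371 × cos 66.6° × (11.1° × π/180) = 6371 × 0.3971 × 0.1937 ≈ 490 km.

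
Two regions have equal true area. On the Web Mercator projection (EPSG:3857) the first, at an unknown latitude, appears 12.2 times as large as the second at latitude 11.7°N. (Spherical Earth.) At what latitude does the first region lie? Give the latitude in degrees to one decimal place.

73.7°

For equal true areas on Mercator, apparent areas scale as sec²φ, so the ratio is cos²φ₂ / cos²φ₁.
cos²φ₂ / cos²φ₁ = 12.2  ⇒  cos φ₁ = cos 11.7° / √12.2 = 0.9792/3.493 = 0.2804.
φ₁ = arccos(0.2804) ≈ 73.7°.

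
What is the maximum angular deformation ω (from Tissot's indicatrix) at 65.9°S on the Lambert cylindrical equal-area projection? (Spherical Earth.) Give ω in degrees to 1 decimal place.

The Lambert cylindrical equal-area projection is the cylindrical equal-area projection with its standard parallel at the equator (φ₀ = 0). Cylindrical equal-area (φ₀ = 0°): h = cos φ / cos 0° along meridians, k = cos 0° / cos φ along parallels; h·k = 1.
At 65.9°: h = 0.4083, k = 2.449; principal scales a = 2.449, b = 0.4083.
sin(ω/2) = (a − b)/(a + b) = 2.041/2.857 = 0.7142, so ω = 2 arcsin(0.7142) ≈ 91.2°.

91.2°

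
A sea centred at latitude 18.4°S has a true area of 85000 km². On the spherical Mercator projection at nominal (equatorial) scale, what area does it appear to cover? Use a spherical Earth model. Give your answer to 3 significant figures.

Mercator is conformal, so the point scale is isotropic: h = k = sec φ = 1/cos φ.
Areal scale = k² = sec²φ = 1/cos²(18.4°) = 1/0.9489² = 1.111.
Apparent area = 85000 × 1.111 ≈ 94400 km².

94400 km²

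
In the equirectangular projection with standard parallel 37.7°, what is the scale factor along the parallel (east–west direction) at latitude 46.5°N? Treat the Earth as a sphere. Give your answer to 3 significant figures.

The equidistant cylindrical projection with φ₀ = 37.7° has h = 1 (meridians true) and k = cos φ₀ / cos φ along parallels.
k = cos 37.7° / cos 46.5° = 0.7912/0.6884 = 1.149.

1.15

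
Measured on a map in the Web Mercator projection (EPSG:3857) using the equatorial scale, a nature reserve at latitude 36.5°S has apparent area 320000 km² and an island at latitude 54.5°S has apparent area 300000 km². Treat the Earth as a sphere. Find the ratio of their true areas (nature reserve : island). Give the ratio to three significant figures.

On Mercator the areal scale is sec²φ, so true area = apparent × cos²φ.
True area of nature reserve: 320000 × cos²(36.5°) = 320000 × 0.6462 = 206800 km².
True area of island: 300000 × cos²(54.5°) = 300000 × 0.3372 = 101200 km².
Ratio = 206800 / 101200 ≈ 2.04.

2.04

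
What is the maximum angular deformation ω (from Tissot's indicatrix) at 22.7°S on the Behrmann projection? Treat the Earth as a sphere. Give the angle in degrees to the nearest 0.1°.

Behrmann is a cylindrical equal-area projection with standard parallels at ±30°. Cylindrical equal-area (φ₀ = 30°): h = cos φ / cos 30° along meridians, k = cos 30° / cos φ along parallels; h·k = 1.
At 22.7°: h = 1.065, k = 0.9387; principal scales a = 1.065, b = 0.9387.
sin(ω/2) = (a − b)/(a + b) = 0.1265/2.004 = 0.06313, so ω = 2 arcsin(0.06313) ≈ 7.2°.

7.2°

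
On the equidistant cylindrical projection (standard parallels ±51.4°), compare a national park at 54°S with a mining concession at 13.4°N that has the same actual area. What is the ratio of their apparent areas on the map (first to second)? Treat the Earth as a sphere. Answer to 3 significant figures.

With standard parallel φ₀ = 51.4°, the equirectangular projection gives x = Rλ cos φ₀, y = Rφ, so h = 1 and k = cos 51.4° / cos φ.
Areal scale at 54°: h·k = 1.000 × 1.061 = 1.061.
Areal scale at 13.4°: h·k = 1.000 × 0.6413 = 0.6413.
Ratio = 1.061/0.6413 ≈ 1.65.

1.65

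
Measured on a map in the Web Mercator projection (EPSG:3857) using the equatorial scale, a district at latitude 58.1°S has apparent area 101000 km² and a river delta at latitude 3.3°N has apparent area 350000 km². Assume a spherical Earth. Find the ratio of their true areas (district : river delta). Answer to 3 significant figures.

0.0809

On Mercator the areal scale is sec²φ, so true area = apparent × cos²φ.
True area of district: 101000 × cos²(58.1°) = 101000 × 0.2792 = 28200 km².
True area of river delta: 350000 × cos²(3.3°) = 350000 × 0.9967 = 348800 km².
Ratio = 28200 / 348800 ≈ 0.0809.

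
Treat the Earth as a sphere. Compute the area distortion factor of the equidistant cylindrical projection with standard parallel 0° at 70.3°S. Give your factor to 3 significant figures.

2.97

Plate carrée maps x = Rλ, y = Rφ. The meridian scale is h = 1 and the parallel scale is k = 1/cos φ = sec φ.
Areal scale = h·k = 1 × sec φ; at 70.3°, h = 1.000, k = 2.967, so h·k = 2.967.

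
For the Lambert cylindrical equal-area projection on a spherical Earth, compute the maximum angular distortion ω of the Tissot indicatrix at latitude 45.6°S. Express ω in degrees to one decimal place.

The Lambert cylindrical equal-area projection is the cylindrical equal-area projection with its standard parallel at the equator (φ₀ = 0). Cylindrical equal-area (φ₀ = 0°): h = cos φ / cos 0° along meridians, k = cos 0° / cos φ along parallels; h·k = 1.
At 45.6°: h = 0.6997, k = 1.429; principal scales a = 1.429, b = 0.6997.
sin(ω/2) = (a − b)/(a + b) = 0.7296/2.129 = 0.3427, so ω = 2 arcsin(0.3427) ≈ 40.1°.

40.1°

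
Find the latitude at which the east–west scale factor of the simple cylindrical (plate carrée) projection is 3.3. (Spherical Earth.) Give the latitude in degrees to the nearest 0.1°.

72.4°

Plate carrée: h = 1, k = sec φ along parallels.
sec φ = 3.3  ⇒  cos φ = 0.3030  ⇒  φ ≈ 72.4°.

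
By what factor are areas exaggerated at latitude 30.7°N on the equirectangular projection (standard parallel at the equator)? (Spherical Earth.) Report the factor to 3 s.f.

In the plate carrée (x = Rλ, y = Rφ), meridians are true-scale (h = 1) and parallels are stretched by k = sec φ.
Areal scale = h·k = 1 × sec φ; at 30.7°, h = 1.000, k = 1.163, so h·k = 1.163.

1.16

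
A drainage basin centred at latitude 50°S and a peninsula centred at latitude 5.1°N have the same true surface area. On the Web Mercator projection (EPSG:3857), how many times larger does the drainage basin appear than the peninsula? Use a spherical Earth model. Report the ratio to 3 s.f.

2.40

Mercator areal scale is sec²φ.
At 50°: sec²(50°) = 1/0.6428² = 2.420.
At 5.1°: sec²(5.1°) = 1/0.9960² = 1.008.
Ratio = 2.420/1.008 = cos²(5.1°)/cos²(50°) ≈ 2.40.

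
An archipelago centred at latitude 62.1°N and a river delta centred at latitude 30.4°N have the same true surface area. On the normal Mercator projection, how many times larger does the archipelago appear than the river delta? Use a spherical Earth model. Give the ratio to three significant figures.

3.40

Mercator areal scale is sec²φ.
At 62.1°: sec²(62.1°) = 1/0.4679² = 4.567.
At 30.4°: sec²(30.4°) = 1/0.8625² = 1.344.
Ratio = 4.567/1.344 = cos²(30.4°)/cos²(62.1°) ≈ 3.40.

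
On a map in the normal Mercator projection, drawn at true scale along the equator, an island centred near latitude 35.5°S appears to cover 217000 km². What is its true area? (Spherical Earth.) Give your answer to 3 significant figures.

144000 km²

The Mercator projection is conformal; its linear scale factor is the same in every direction and equals sec φ = 1/cos φ.
Areal scale = k² = sec²φ = 1/cos²(35.5°) = 1/0.8141² = 1.509.
True area = apparent / (areal scale) = 217000 / 1.509 ≈ 144000 km².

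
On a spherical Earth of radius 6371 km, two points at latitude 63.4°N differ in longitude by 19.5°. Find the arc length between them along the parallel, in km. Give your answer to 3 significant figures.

971 km

Arc length along a parallel = R cos φ · Δλ (with Δλ in radians).
= 6371 × cos 63.4° × (19.5° × π/180) = 6371 × 0.4478 × 0.3403 ≈ 971 km.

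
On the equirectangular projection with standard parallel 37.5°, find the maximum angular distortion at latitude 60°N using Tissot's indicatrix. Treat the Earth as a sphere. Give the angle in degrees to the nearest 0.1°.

With standard parallel φ₀ = 37.5°, the equirectangular projection gives x = Rλ cos φ₀, y = Rφ, so h = 1 and k = cos 37.5° / cos φ.
At 60°: h = 1.000, k = 1.587; principal scales a = 1.587, b = 1.000.
sin(ω/2) = (a − b)/(a + b) = 0.5867/2.587 = 0.2268, so ω = 2 arcsin(0.2268) ≈ 26.2°.

26.2°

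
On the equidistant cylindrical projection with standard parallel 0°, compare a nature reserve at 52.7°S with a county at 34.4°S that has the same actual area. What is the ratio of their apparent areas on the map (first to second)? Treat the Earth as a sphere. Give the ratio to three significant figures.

1.36

Plate carrée maps x = Rλ, y = Rφ. The meridian scale is h = 1 and the parallel scale is k = 1/cos φ = sec φ.
Areal scale at 52.7°: h·k = 1.000 × 1.650 = 1.650.
Areal scale at 34.4°: h·k = 1.000 × 1.212 = 1.212.
Ratio = 1.650/1.212 ≈ 1.36.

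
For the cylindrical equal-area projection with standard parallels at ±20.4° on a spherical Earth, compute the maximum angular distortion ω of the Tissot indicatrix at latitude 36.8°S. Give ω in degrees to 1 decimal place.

Cylindrical equal-area (φ₀ = 20.4°): h = cos φ / cos 20.4° along meridians, k = cos 20.4° / cos φ along parallels; h·k = 1.
At 36.8°: h = 0.8543, k = 1.171; principal scales a = 1.171, b = 0.8543.
sin(ω/2) = (a − b)/(a + b) = 0.3162/2.025 = 0.1562, so ω = 2 arcsin(0.1562) ≈ 18.0°.

18.0°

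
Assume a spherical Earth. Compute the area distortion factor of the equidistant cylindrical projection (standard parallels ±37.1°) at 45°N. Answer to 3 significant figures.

In the equirectangular projection with standard parallel φ₀ = 37.1° (x = Rλ cos φ₀, y = Rφ), meridians are true-scale (h = 1) and the parallel scale is k = cos φ₀ / cos φ.
Areal scale = h·k = 1 × cos φ₀ / cos φ; at 45°, h = 1.000, k = 1.128, so h·k = 1.128.

1.13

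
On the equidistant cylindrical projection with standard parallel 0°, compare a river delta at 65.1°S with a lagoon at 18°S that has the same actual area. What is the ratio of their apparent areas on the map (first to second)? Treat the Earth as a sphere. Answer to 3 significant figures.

2.26

For the equirectangular projection with φ₀ = 0 (plate carrée), h = 1 along meridians and k = sec φ along parallels.
Areal scale at 65.1°: h·k = 1.000 × 2.375 = 2.375.
Areal scale at 18°: h·k = 1.000 × 1.051 = 1.051.
Ratio = 2.375/1.051 ≈ 2.26.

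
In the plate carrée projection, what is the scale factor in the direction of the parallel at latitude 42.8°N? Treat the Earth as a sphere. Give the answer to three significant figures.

In the plate carrée (x = Rλ, y = Rφ), meridians are true-scale (h = 1) and parallels are stretched by k = sec φ.
k = 1/cos 42.8° = 1/0.7337 = 1.363.

1.36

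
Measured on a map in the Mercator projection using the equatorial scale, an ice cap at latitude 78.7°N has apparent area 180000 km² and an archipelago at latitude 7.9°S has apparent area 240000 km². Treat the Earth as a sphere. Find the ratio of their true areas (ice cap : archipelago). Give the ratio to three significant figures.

Since Mercator area scale is 1/cos²φ, the true area equals the apparent area multiplied by cos²φ.
True area of ice cap: 180000 × cos²(78.7°) = 180000 × 0.03839 = 6911 km².
True area of archipelago: 240000 × cos²(7.9°) = 240000 × 0.9811 = 235500 km².
Ratio = 6911 / 235500 ≈ 0.0294.

0.0294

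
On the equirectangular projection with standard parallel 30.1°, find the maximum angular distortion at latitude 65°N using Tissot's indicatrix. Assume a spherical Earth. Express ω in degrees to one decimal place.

40.2°

In the equirectangular projection with standard parallel φ₀ = 30.1° (x = Rλ cos φ₀, y = Rφ), meridians are true-scale (h = 1) and the parallel scale is k = cos φ₀ / cos φ.
At 65°: h = 1.000, k = 2.047; principal scales a = 2.047, b = 1.000.
sin(ω/2) = (a − b)/(a + b) = 1.047/3.047 = 0.3436, so ω = 2 arcsin(0.3436) ≈ 40.2°.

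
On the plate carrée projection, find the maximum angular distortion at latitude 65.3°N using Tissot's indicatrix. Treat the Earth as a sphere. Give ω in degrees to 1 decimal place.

48.5°

In the plate carrée (x = Rλ, y = Rφ), meridians are true-scale (h = 1) and parallels are stretched by k = sec φ.
At 65.3°: h = 1.000, k = 2.393; principal scales a = 2.393, b = 1.000.
sin(ω/2) = (a − b)/(a + b) = 1.393/3.393 = 0.4106, so ω = 2 arcsin(0.4106) ≈ 48.5°.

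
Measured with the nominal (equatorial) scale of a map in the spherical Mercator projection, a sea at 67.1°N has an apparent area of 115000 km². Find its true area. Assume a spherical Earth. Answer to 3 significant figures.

Mercator is conformal, so the point scale is isotropic: h = k = sec φ = 1/cos φ.
Areal scale = k² = sec²φ = 1/cos²(67.1°) = 1/0.3891² = 6.604.
True area = apparent / (areal scale) = 115000 / 6.604 ≈ 17400 km².

17400 km²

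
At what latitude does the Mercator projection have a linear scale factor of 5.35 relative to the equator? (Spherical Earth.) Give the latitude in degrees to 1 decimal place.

79.2°

Mercator scale is k = sec φ = 1/cos φ.
1/cos φ = 5.35  ⇒  cos φ = 0.1869  ⇒  φ = arccos(0.1869) ≈ 79.2°.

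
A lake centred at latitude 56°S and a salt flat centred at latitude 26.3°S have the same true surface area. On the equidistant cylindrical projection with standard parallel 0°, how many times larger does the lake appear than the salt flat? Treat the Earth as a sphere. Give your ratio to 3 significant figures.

1.60

Plate carrée maps x = Rλ, y = Rφ. The meridian scale is h = 1 and the parallel scale is k = 1/cos φ = sec φ.
Areal scale at 56°: h·k = 1.000 × 1.788 = 1.788.
Areal scale at 26.3°: h·k = 1.000 × 1.115 = 1.115.
Ratio = 1.788/1.115 ≈ 1.60.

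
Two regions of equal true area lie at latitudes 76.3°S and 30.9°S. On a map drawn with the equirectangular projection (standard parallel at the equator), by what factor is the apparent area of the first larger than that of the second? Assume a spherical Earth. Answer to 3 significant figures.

In the plate carrée (x = Rλ, y = Rφ), meridians are true-scale (h = 1) and parallels are stretched by k = sec φ.
Areal scale at 76.3°: h·k = 1.000 × 4.222 = 4.222.
Areal scale at 30.9°: h·k = 1.000 × 1.165 = 1.165.
Ratio = 4.222/1.165 ≈ 3.62.

3.62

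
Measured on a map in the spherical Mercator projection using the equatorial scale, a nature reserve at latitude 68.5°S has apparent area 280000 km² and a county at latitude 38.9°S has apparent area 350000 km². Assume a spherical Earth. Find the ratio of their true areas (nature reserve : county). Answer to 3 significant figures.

0.177

On Mercator the areal scale is sec²φ, so true area = apparent × cos²φ.
True area of nature reserve: 280000 × cos²(68.5°) = 280000 × 0.1343 = 37610 km².
True area of county: 350000 × cos²(38.9°) = 350000 × 0.6057 = 212000 km².
Ratio = 37610 / 212000 ≈ 0.177.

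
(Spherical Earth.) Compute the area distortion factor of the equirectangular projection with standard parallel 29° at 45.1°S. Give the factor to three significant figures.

1.24

The equidistant cylindrical projection with φ₀ = 29° has h = 1 (meridians true) and k = cos φ₀ / cos φ along parallels.
Areal scale = h·k = 1 × cos φ₀ / cos φ; at 45.1°, h = 1.000, k = 1.239, so h·k = 1.239.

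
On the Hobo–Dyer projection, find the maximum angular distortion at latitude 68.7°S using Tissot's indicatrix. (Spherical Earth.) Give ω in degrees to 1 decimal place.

81.6°

The Hobo–Dyer projection is cylindrical equal-area with φ₀ = 37.5°. A cylindrical equal-area projection with standard parallel φ₀ has meridian scale h = cos φ / cos φ₀ and parallel scale k = cos φ₀ / cos φ (so areas are preserved, h·k = 1).
At 68.7°: h = 0.4579, k = 2.184; principal scales a = 2.184, b = 0.4579.
sin(ω/2) = (a − b)/(a + b) = 1.726/2.642 = 0.6534, so ω = 2 arcsin(0.6534) ≈ 81.6°.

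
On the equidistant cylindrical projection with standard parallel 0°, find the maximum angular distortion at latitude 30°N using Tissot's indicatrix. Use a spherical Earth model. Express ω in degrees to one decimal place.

8.2°

In the plate carrée (x = Rλ, y = Rφ), meridians are true-scale (h = 1) and parallels are stretched by k = sec φ.
At 30°: h = 1.000, k = 1.155; principal scales a = 1.155, b = 1.000.
sin(ω/2) = (a − b)/(a + b) = 0.1547/2.155 = 0.07180, so ω = 2 arcsin(0.07180) ≈ 8.2°.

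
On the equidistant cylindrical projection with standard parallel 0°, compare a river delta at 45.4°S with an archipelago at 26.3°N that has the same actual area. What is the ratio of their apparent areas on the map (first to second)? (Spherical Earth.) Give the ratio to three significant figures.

In the plate carrée (x = Rλ, y = Rφ), meridians are true-scale (h = 1) and parallels are stretched by k = sec φ.
Areal scale at 45.4°: h·k = 1.000 × 1.424 = 1.424.
Areal scale at 26.3°: h·k = 1.000 × 1.115 = 1.115.
Ratio = 1.424/1.115 ≈ 1.28.

1.28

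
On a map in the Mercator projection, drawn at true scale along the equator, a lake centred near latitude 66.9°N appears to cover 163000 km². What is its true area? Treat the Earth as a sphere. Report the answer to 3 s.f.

25100 km²

The Mercator projection is conformal; its linear scale factor is the same in every direction and equals sec φ = 1/cos φ.
Areal scale = k² = sec²φ = 1/cos²(66.9°) = 1/0.3923² = 6.497.
True area = apparent / (areal scale) = 163000 / 6.497 ≈ 25100 km².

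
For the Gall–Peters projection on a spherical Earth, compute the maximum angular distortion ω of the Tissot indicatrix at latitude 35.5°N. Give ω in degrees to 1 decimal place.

16.1°

The Gall–Peters projection is cylindrical equal-area with φ₀ = 45°. Cylindrical equal-area (φ₀ = 45°): h = cos φ / cos 45° along meridians, k = cos 45° / cos φ along parallels; h·k = 1.
At 35.5°: h = 1.151, k = 0.8686; principal scales a = 1.151, b = 0.8686.
sin(ω/2) = (a − b)/(a + b) = 0.2828/2.020 = 0.1400, so ω = 2 arcsin(0.1400) ≈ 16.1°.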